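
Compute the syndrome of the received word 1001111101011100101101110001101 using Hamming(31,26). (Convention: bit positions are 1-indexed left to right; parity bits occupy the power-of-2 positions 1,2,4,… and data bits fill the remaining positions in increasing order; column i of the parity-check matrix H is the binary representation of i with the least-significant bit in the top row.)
Syndrome s = H · r^T (mod 2), r = 1001111101011100101101110001101:
  s[0] = (1010101010101010101010101010101)·(1001111101011100101101110001101) mod 2 = 1+0+0+0+1+0+1+0+0+0+0+0+1+0+0+0+1+0+1+0+0+0+1+0+0+0+0+0+1+0+1 mod 2 = 1
  s[1] = (0110011001100110011001100110011)·(1001111101011100101101110001101) mod 2 = 0+0+0+0+0+1+1+0+0+1+0+0+0+1+0+0+0+0+1+0+0+1+1+0+0+0+0+0+0+0+1 mod 2 = 0
  s[2] = (0001111000011110000111100001111)·(1001111101011100101101110001101) mod 2 = 0+0+0+1+1+1+1+0+0+0+0+1+1+1+0+0+0+0+0+1+0+1+1+0+0+0+0+1+1+0+1 mod 2 = 1
  s[3] = (0000000111111110000000011111111)·(1001111101011100101101110001101) mod 2 = 0+0+0+0+0+0+0+1+0+1+0+1+1+1+0+0+0+0+0+0+0+0+0+1+0+0+0+1+1+0+1 mod 2 = 1
  s[4] = (0000000000000001111111111111111)·(1001111101011100101101110001101) mod 2 = 0+0+0+0+0+0+0+0+0+0+0+0+0+0+0+0+1+0+1+1+0+1+1+1+0+0+0+1+1+0+1 mod 2 = 1
Syndrome = 10111
Non-zero syndrome: error at position 29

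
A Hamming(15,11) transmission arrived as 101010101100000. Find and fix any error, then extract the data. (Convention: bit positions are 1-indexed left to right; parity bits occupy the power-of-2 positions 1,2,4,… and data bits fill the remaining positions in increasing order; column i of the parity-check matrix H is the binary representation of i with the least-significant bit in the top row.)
Syndrome s = H · r^T (mod 2), r = 101010101100000:
  s[0] = (101010101010101)·(101010101100000) mod 2 = 1+0+1+0+1+0+1+0+1+0+0+0+0+0+0 mod 2 = 1
  s[1] = (011001100110011)·(101010101100000) mod 2 = 0+0+1+0+0+0+1+0+0+1+0+0+0+0+0 mod 2 = 1
  s[2] = (000111100001111)·(101010101100000) mod 2 = 0+0+0+0+1+0+1+0+0+0+0+0+0+0+0 mod 2 = 0
  s[3] = (000000011111111)·(101010101100000) mod 2 = 0+0+0+0+0+0+0+0+1+1+0+0+0+0+0 mod 2 = 0
Syndrome = 1100
Column 3 of H equals this syndrome → error at bit 3 (1-indexed).
Flip bit 3: 101010101100000 → 100010101100000
Extract data bits at positions {3,5,6,7,9,10,11,12,13,14,15}: 01011100000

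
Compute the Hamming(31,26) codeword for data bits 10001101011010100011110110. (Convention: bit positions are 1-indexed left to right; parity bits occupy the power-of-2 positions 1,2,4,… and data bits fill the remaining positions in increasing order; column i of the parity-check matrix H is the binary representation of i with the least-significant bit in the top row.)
Codeword c = d · G (mod 2), d = 10001101011010100011110110:
  c[0] = d·G[:,0] = (10001101011010100011110110)·(11011010101101010101010101) mod 2 = 1+0+0+0+1+0+0+0+0+0+1+0+0+0+0+0+0+0+0+1+0+1+0+1+0+0 mod 2 = 0
  c[1] = d·G[:,1] = (10001101011010100011110110)·(10110110011011001100110011) mod 2 = 1+0+0+0+0+1+0+0+0+1+1+0+1+0+0+0+0+0+0+0+1+1+0+0+1+0 mod 2 = 0
  c[2] = d·G[:,2] = (10001101011010100011110110)·(10000000000000000000000000) mod 2 = 1+0+0+0+0+0+0+0+0+0+0+0+0+0+0+0+0+0+0+0+0+0+0+0+0+0 mod 2 = 1
  c[3] = d·G[:,3] = (10001101011010100011110110)·(01110001111000111100001111) mod 2 = 0+0+0+0+0+0+0+1+0+1+1+0+0+0+1+0+0+0+0+0+0+0+0+1+1+0 mod 2 = 0
  c[4] = d·G[:,4] = (10001101011010100011110110)·(01000000000000000000000000) mod 2 = 0+0+0+0+0+0+0+0+0+0+0+0+0+0+0+0+0+0+0+0+0+0+0+0+0+0 mod 2 = 0
  c[5] = d·G[:,5] = (10001101011010100011110110)·(00100000000000000000000000) mod 2 = 0+0+0+0+0+0+0+0+0+0+0+0+0+0+0+0+0+0+0+0+0+0+0+0+0+0 mod 2 = 0
  c[6] = d·G[:,6] = (10001101011010100011110110)·(00010000000000000000000000) mod 2 = 0+0+0+0+0+0+0+0+0+0+0+0+0+0+0+0+0+0+0+0+0+0+0+0+0+0 mod 2 = 0
  c[7] = d·G[:,7] = (10001101011010100011110110)·(00001111111000000011111111) mod 2 = 0+0+0+0+1+1+0+1+0+1+1+0+0+0+0+0+0+0+1+1+1+1+0+1+1+0 mod 2 = 1
  c[8] = d·G[:,8] = (10001101011010100011110110)·(00001000000000000000000000) mod 2 = 0+0+0+0+1+0+0+0+0+0+0+0+0+0+0+0+0+0+0+0+0+0+0+0+0+0 mod 2 = 1
  c[9] = d·G[:,9] = (10001101011010100011110110)·(00000100000000000000000000) mod 2 = 0+0+0+0+0+1+0+0+0+0+0+0+0+0+0+0+0+0+0+0+0+0+0+0+0+0 mod 2 = 1
  c[10] = d·G[:,10] = (10001101011010100011110110)·(00000010000000000000000000) mod 2 = 0+0+0+0+0+0+0+0+0+0+0+0+0+0+0+0+0+0+0+0+0+0+0+0+0+0 mod 2 = 0
  c[11] = d·G[:,11] = (10001101011010100011110110)·(00000001000000000000000000) mod 2 = 0+0+0+0+0+0+0+1+0+0+0+0+0+0+0+0+0+0+0+0+0+0+0+0+0+0 mod 2 = 1
  c[12] = d·G[:,12] = (10001101011010100011110110)·(00000000100000000000000000) mod 2 = 0+0+0+0+0+0+0+0+0+0+0+0+0+0+0+0+0+0+0+0+0+0+0+0+0+0 mod 2 = 0
  c[13] = d·G[:,13] = (10001101011010100011110110)·(00000000010000000000000000) mod 2 = 0+0+0+0+0+0+0+0+0+1+0+0+0+0+0+0+0+0+0+0+0+0+0+0+0+0 mod 2 = 1
  c[14] = d·G[:,14] = (10001101011010100011110110)·(00000000001000000000000000) mod 2 = 0+0+0+0+0+0+0+0+0+0+1+0+0+0+0+0+0+0+0+0+0+0+0+0+0+0 mod 2 = 1
  c[15] = d·G[:,15] = (10001101011010100011110110)·(00000000000111111111111111) mod 2 = 0+0+0+0+0+0+0+0+0+0+0+0+1+0+1+0+0+0+1+1+1+1+0+1+1+0 mod 2 = 0
  c[16] = d·G[:,16] = (10001101011010100011110110)·(00000000000100000000000000) mod 2 = 0+0+0+0+0+0+0+0+0+0+0+0+0+0+0+0+0+0+0+0+0+0+0+0+0+0 mod 2 = 0
  c[17] = d·G[:,17] = (10001101011010100011110110)·(00000000000010000000000000) mod 2 = 0+0+0+0+0+0+0+0+0+0+0+0+1+0+0+0+0+0+0+0+0+0+0+0+0+0 mod 2 = 1
  c[18] = d·G[:,18] = (10001101011010100011110110)·(00000000000001000000000000) mod 2 = 0+0+0+0+0+0+0+0+0+0+0+0+0+0+0+0+0+0+0+0+0+0+0+0+0+0 mod 2 = 0
  c[19] = d·G[:,19] = (10001101011010100011110110)·(00000000000000100000000000) mod 2 = 0+0+0+0+0+0+0+0+0+0+0+0+0+0+1+0+0+0+0+0+0+0+0+0+0+0 mod 2 = 1
  c[20] = d·G[:,20] = (10001101011010100011110110)·(00000000000000010000000000) mod 2 = 0+0+0+0+0+0+0+0+0+0+0+0+0+0+0+0+0+0+0+0+0+0+0+0+0+0 mod 2 = 0
  c[21] = d·G[:,21] = (10001101011010100011110110)·(00000000000000001000000000) mod 2 = 0+0+0+0+0+0+0+0+0+0+0+0+0+0+0+0+0+0+0+0+0+0+0+0+0+0 mod 2 = 0
  c[22] = d·G[:,22] = (10001101011010100011110110)·(00000000000000000100000000) mod 2 = 0+0+0+0+0+0+0+0+0+0+0+0+0+0+0+0+0+0+0+0+0+0+0+0+0+0 mod 2 = 0
  c[23] = d·G[:,23] = (10001101011010100011110110)·(00000000000000000010000000) mod 2 = 0+0+0+0+0+0+0+0+0+0+0+0+0+0+0+0+0+0+1+0+0+0+0+0+0+0 mod 2 = 1
  c[24] = d·G[:,24] = (10001101011010100011110110)·(00000000000000000001000000) mod 2 = 0+0+0+0+0+0+0+0+0+0+0+0+0+0+0+0+0+0+0+1+0+0+0+0+0+0 mod 2 = 1
  c[25] = d·G[:,25] = (10001101011010100011110110)·(00000000000000000000100000) mod 2 = 0+0+0+0+0+0+0+0+0+0+0+0+0+0+0+0+0+0+0+0+1+0+0+0+0+0 mod 2 = 1
  c[26] = d·G[:,26] = (10001101011010100011110110)·(00000000000000000000010000) mod 2 = 0+0+0+0+0+0+0+0+0+0+0+0+0+0+0+0+0+0+0+0+0+1+0+0+0+0 mod 2 = 1
  c[27] = d·G[:,27] = (10001101011010100011110110)·(00000000000000000000001000) mod 2 = 0+0+0+0+0+0+0+0+0+0+0+0+0+0+0+0+0+0+0+0+0+0+0+0+0+0 mod 2 = 0
  c[28] = d·G[:,28] = (10001101011010100011110110)·(00000000000000000000000100) mod 2 = 0+0+0+0+0+0+0+0+0+0+0+0+0+0+0+0+0+0+0+0+0+0+0+1+0+0 mod 2 = 1
  c[29] = d·G[:,29] = (10001101011010100011110110)·(00000000000000000000000010) mod 2 = 0+0+0+0+0+0+0+0+0+0+0+0+0+0+0+0+0+0+0+0+0+0+0+0+1+0 mod 2 = 1
  c[30] = d·G[:,30] = (10001101011010100011110110)·(00000000000000000000000001) mod 2 = 0+0+0+0+0+0+0+0+0+0+0+0+0+0+0+0+0+0+0+0+0+0+0+0+0+0 mod 2 = 0
Codeword = 0010000111010110010100011110110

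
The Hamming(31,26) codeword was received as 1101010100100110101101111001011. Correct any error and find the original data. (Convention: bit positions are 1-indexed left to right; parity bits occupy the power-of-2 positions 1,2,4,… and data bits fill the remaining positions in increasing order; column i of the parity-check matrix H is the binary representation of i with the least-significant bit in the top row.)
Syndrome s = H · r^T (mod 2), r = 1101010100100110101101111001011:
  s[0] = (1010101010101010101010101010101)·(1101010100100110101101111001011) mod 2 = 1+0+0+0+0+0+0+0+0+0+1+0+0+0+1+0+1+0+1+0+0+0+1+0+1+0+0+0+0+0+1 mod 2 = 0
  s[1] = (0110011001100110011001100110011)·(1101010100100110101101111001011) mod 2 = 0+1+0+0+0+1+0+0+0+0+1+0+0+1+1+0+0+0+1+0+0+1+1+0+0+0+0+0+0+1+1 mod 2 = 0
  s[2] = (0001111000011110000111100001111)·(1101010100100110101101111001011) mod 2 = 0+0+0+1+0+1+0+0+0+0+0+0+0+1+1+0+0+0+0+1+0+1+1+0+0+0+0+1+0+1+1 mod 2 = 0
  s[3] = (0000000111111110000000011111111)·(1101010100100110101101111001011) mod 2 = 0+0+0+0+0+0+0+1+0+0+1+0+0+1+1+0+0+0+0+0+0+0+0+1+1+0+0+1+0+1+1 mod 2 = 1
  s[4] = (0000000000000001111111111111111)·(1101010100100110101101111001011) mod 2 = 0+0+0+0+0+0+0+0+0+0+0+0+0+0+0+0+1+0+1+1+0+1+1+1+1+0+0+1+0+1+1 mod 2 = 0
Syndrome = 00010
Column 8 of H equals this syndrome → error at bit 8 (1-indexed).
Flip bit 8: 1101010100100110101101111001011 → 1101010000100110101101111001011
Extract data bits at positions {3,5,6,7,9,10,11,12,13,14,15,17,18,19,20,21,22,23,24,25,26,27,28,29,30,31}: 00100010011101101111001011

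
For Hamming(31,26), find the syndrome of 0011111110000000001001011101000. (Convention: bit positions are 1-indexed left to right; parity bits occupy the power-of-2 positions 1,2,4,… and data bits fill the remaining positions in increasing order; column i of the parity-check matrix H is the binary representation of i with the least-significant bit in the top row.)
Syndrome s = H · r^T (mod 2), r = 0011111110000000001001011101000:
  s[0] = (1010101010101010101010101010101)·(0011111110000000001001011101000) mod 2 = 0+0+1+0+1+0+1+0+1+0+0+0+0+0+0+0+0+0+1+0+0+0+0+0+1+0+0+0+0+0+0 mod 2 = 0
  s[1] = (0110011001100110011001100110011)·(0011111110000000001001011101000) mod 2 = 0+0+1+0+0+1+1+0+0+0+0+0+0+0+0+0+0+0+1+0+0+1+0+0+0+1+0+0+0+0+0 mod 2 = 0
  s[2] = (0001111000011110000111100001111)·(0011111110000000001001011101000) mod 2 = 0+0+0+1+1+1+1+0+0+0+0+0+0+0+0+0+0+0+0+0+0+1+0+0+0+0+0+1+0+0+0 mod 2 = 0
  s[3] = (0000000111111110000000011111111)·(0011111110000000001001011101000) mod 2 = 0+0+0+0+0+0+0+1+1+0+0+0+0+0+0+0+0+0+0+0+0+0+0+1+1+1+0+1+0+0+0 mod 2 = 0
  s[4] = (0000000000000001111111111111111)·(0011111110000000001001011101000) mod 2 = 0+0+0+0+0+0+0+0+0+0+0+0+0+0+0+0+0+0+1+0+0+1+0+1+1+1+0+1+0+0+0 mod 2 = 0
Syndrome = 00000
s = 0: no error detected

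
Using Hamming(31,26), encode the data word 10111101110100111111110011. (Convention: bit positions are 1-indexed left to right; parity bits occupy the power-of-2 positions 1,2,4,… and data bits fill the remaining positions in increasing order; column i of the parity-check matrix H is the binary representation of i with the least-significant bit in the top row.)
Codeword c = d · G (mod 2), d = 10111101110100111111110011:
  c[0] = d·G[:,0] = (10111101110100111111110011)·(11011010101101010101010101) mod 2 = 1+0+0+1+1+0+0+0+1+0+0+1+0+0+0+1+0+1+0+1+0+1+0+0+0+1 mod 2 = 0
  c[1] = d·G[:,1] = (10111101110100111111110011)·(10110110011011001100110011) mod 2 = 1+0+1+1+0+1+0+0+0+1+0+0+0+0+0+0+1+1+0+0+1+1+0+0+1+1 mod 2 = 1
  c[2] = d·G[:,2] = (10111101110100111111110011)·(10000000000000000000000000) mod 2 = 1+0+0+0+0+0+0+0+0+0+0+0+0+0+0+0+0+0+0+0+0+0+0+0+0+0 mod 2 = 1
  c[3] = d·G[:,3] = (10111101110100111111110011)·(01110001111000111100001111) mod 2 = 0+0+1+1+0+0+0+1+1+1+0+0+0+0+1+1+1+1+0+0+0+0+0+0+1+1 mod 2 = 1
  c[4] = d·G[:,4] = (10111101110100111111110011)·(01000000000000000000000000) mod 2 = 0+0+0+0+0+0+0+0+0+0+0+0+0+0+0+0+0+0+0+0+0+0+0+0+0+0 mod 2 = 0
  c[5] = d·G[:,5] = (10111101110100111111110011)·(00100000000000000000000000) mod 2 = 0+0+1+0+0+0+0+0+0+0+0+0+0+0+0+0+0+0+0+0+0+0+0+0+0+0 mod 2 = 1
  c[6] = d·G[:,6] = (10111101110100111111110011)·(00010000000000000000000000) mod 2 = 0+0+0+1+0+0+0+0+0+0+0+0+0+0+0+0+0+0+0+0+0+0+0+0+0+0 mod 2 = 1
  c[7] = d·G[:,7] = (10111101110100111111110011)·(00001111111000000011111111) mod 2 = 0+0+0+0+1+1+0+1+1+1+0+0+0+0+0+0+0+0+1+1+1+1+0+0+1+1 mod 2 = 1
  c[8] = d·G[:,8] = (10111101110100111111110011)·(00001000000000000000000000) mod 2 = 0+0+0+0+1+0+0+0+0+0+0+0+0+0+0+0+0+0+0+0+0+0+0+0+0+0 mod 2 = 1
  c[9] = d·G[:,9] = (10111101110100111111110011)·(00000100000000000000000000) mod 2 = 0+0+0+0+0+1+0+0+0+0+0+0+0+0+0+0+0+0+0+0+0+0+0+0+0+0 mod 2 = 1
  c[10] = d·G[:,10] = (10111101110100111111110011)·(00000010000000000000000000) mod 2 = 0+0+0+0+0+0+0+0+0+0+0+0+0+0+0+0+0+0+0+0+0+0+0+0+0+0 mod 2 = 0
  c[11] = d·G[:,11] = (10111101110100111111110011)·(00000001000000000000000000) mod 2 = 0+0+0+0+0+0+0+1+0+0+0+0+0+0+0+0+0+0+0+0+0+0+0+0+0+0 mod 2 = 1
  c[12] = d·G[:,12] = (10111101110100111111110011)·(00000000100000000000000000) mod 2 = 0+0+0+0+0+0+0+0+1+0+0+0+0+0+0+0+0+0+0+0+0+0+0+0+0+0 mod 2 = 1
  c[13] = d·G[:,13] = (10111101110100111111110011)·(00000000010000000000000000) mod 2 = 0+0+0+0+0+0+0+0+0+1+0+0+0+0+0+0+0+0+0+0+0+0+0+0+0+0 mod 2 = 1
  c[14] = d·G[:,14] = (10111101110100111111110011)·(00000000001000000000000000) mod 2 = 0+0+0+0+0+0+0+0+0+0+0+0+0+0+0+0+0+0+0+0+0+0+0+0+0+0 mod 2 = 0
  c[15] = d·G[:,15] = (10111101110100111111110011)·(00000000000111111111111111) mod 2 = 0+0+0+0+0+0+0+0+0+0+0+1+0+0+1+1+1+1+1+1+1+1+0+0+1+1 mod 2 = 1
  c[16] = d·G[:,16] = (10111101110100111111110011)·(00000000000100000000000000) mod 2 = 0+0+0+0+0+0+0+0+0+0+0+1+0+0+0+0+0+0+0+0+0+0+0+0+0+0 mod 2 = 1
  c[17] = d·G[:,17] = (10111101110100111111110011)·(00000000000010000000000000) mod 2 = 0+0+0+0+0+0+0+0+0+0+0+0+0+0+0+0+0+0+0+0+0+0+0+0+0+0 mod 2 = 0
  c[18] = d·G[:,18] = (10111101110100111111110011)·(00000000000001000000000000) mod 2 = 0+0+0+0+0+0+0+0+0+0+0+0+0+0+0+0+0+0+0+0+0+0+0+0+0+0 mod 2 = 0
  c[19] = d·G[:,19] = (10111101110100111111110011)·(00000000000000100000000000) mod 2 = 0+0+0+0+0+0+0+0+0+0+0+0+0+0+1+0+0+0+0+0+0+0+0+0+0+0 mod 2 = 1
  c[20] = d·G[:,20] = (10111101110100111111110011)·(00000000000000010000000000) mod 2 = 0+0+0+0+0+0+0+0+0+0+0+0+0+0+0+1+0+0+0+0+0+0+0+0+0+0 mod 2 = 1
  c[21] = d·G[:,21] = (10111101110100111111110011)·(00000000000000001000000000) mod 2 = 0+0+0+0+0+0+0+0+0+0+0+0+0+0+0+0+1+0+0+0+0+0+0+0+0+0 mod 2 = 1
  c[22] = d·G[:,22] = (10111101110100111111110011)·(00000000000000000100000000) mod 2 = 0+0+0+0+0+0+0+0+0+0+0+0+0+0+0+0+0+1+0+0+0+0+0+0+0+0 mod 2 = 1
  c[23] = d·G[:,23] = (10111101110100111111110011)·(00000000000000000010000000) mod 2 = 0+0+0+0+0+0+0+0+0+0+0+0+0+0+0+0+0+0+1+0+0+0+0+0+0+0 mod 2 = 1
  c[24] = d·G[:,24] = (10111101110100111111110011)·(00000000000000000001000000) mod 2 = 0+0+0+0+0+0+0+0+0+0+0+0+0+0+0+0+0+0+0+1+0+0+0+0+0+0 mod 2 = 1
  c[25] = d·G[:,25] = (10111101110100111111110011)·(00000000000000000000100000) mod 2 = 0+0+0+0+0+0+0+0+0+0+0+0+0+0+0+0+0+0+0+0+1+0+0+0+0+0 mod 2 = 1
  c[26] = d·G[:,26] = (10111101110100111111110011)·(00000000000000000000010000) mod 2 = 0+0+0+0+0+0+0+0+0+0+0+0+0+0+0+0+0+0+0+0+0+1+0+0+0+0 mod 2 = 1
  c[27] = d·G[:,27] = (10111101110100111111110011)·(00000000000000000000001000) mod 2 = 0+0+0+0+0+0+0+0+0+0+0+0+0+0+0+0+0+0+0+0+0+0+0+0+0+0 mod 2 = 0
  c[28] = d·G[:,28] = (10111101110100111111110011)·(00000000000000000000000100) mod 2 = 0+0+0+0+0+0+0+0+0+0+0+0+0+0+0+0+0+0+0+0+0+0+0+0+0+0 mod 2 = 0
  c[29] = d·G[:,29] = (10111101110100111111110011)·(00000000000000000000000010) mod 2 = 0+0+0+0+0+0+0+0+0+0+0+0+0+0+0+0+0+0+0+0+0+0+0+0+1+0 mod 2 = 1
  c[30] = d·G[:,30] = (10111101110100111111110011)·(00000000000000000000000001) mod 2 = 0+0+0+0+0+0+0+0+0+0+0+0+0+0+0+0+0+0+0+0+0+0+0+0+0+1 mod 2 = 1
Codeword = 0111011111011101100111111110011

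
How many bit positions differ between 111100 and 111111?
XOR = 000011, count of 1s = 2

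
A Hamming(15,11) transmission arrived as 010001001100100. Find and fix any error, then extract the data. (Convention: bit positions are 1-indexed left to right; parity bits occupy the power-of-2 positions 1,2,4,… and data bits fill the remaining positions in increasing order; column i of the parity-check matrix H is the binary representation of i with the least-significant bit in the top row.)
Syndrome s = H · r^T (mod 2), r = 010001001100100:
  s[0] = (101010101010101)·(010001001100100) mod 2 = 0+0+0+0+0+0+0+0+1+0+0+0+1+0+0 mod 2 = 0
  s[1] = (011001100110011)·(010001001100100) mod 2 = 0+1+0+0+0+1+0+0+0+1+0+0+0+0+0 mod 2 = 1
  s[2] = (000111100001111)·(010001001100100) mod 2 = 0+0+0+0+0+1+0+0+0+0+0+0+1+0+0 mod 2 = 0
  s[3] = (000000011111111)·(010001001100100) mod 2 = 0+0+0+0+0+0+0+0+1+1+0+0+1+0+0 mod 2 = 1
Syndrome = 0101
Column 10 of H equals this syndrome → error at bit 10 (1-indexed).
Flip bit 10: 010001001100100 → 010001001000100
Extract data bits at positions {3,5,6,7,9,10,11,12,13,14,15}: 00101000100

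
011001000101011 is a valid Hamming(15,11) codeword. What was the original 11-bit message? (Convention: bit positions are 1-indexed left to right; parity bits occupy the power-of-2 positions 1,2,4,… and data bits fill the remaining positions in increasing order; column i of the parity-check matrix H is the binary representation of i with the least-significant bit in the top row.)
Parity bits occupy power-of-2 positions; data bits are at positions {3,5,6,7,9,10,11,12,13,14,15} (1-indexed).
Extract: c[3]=1 c[5]=0 c[6]=1 c[7]=0 c[9]=0 c[10]=1 c[11]=0 c[12]=1 c[13]=0 c[14]=1 c[15]=1
Data = 10100101011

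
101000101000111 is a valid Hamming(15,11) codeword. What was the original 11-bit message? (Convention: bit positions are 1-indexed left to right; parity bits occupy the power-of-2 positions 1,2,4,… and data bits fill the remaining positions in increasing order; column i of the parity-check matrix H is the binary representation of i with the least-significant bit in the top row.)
Parity bits occupy power-of-2 positions; data bits are at positions {3,5,6,7,9,10,11,12,13,14,15} (1-indexed).
Extract: c[3]=1 c[5]=0 c[6]=0 c[7]=1 c[9]=1 c[10]=0 c[11]=0 c[12]=0 c[13]=1 c[14]=1 c[15]=1
Data = 10011000111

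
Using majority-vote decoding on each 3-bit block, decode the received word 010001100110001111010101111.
Split into 3-bit blocks and majority-vote each:
  block 1 = 010: 1 ones, 2 zeros → 0
  block 2 = 001: 1 ones, 2 zeros → 0
  block 3 = 100: 1 ones, 2 zeros → 0
  block 4 = 110: 2 ones, 1 zeros → 1
  block 5 = 001: 1 ones, 2 zeros → 0
  block 6 = 111: 3 ones, 0 zeros → 1
  block 7 = 010: 1 ones, 2 zeros → 0
  block 8 = 101: 2 ones, 1 zeros → 1
  block 9 = 111: 3 ones, 0 zeros → 1
Decoded = 000101011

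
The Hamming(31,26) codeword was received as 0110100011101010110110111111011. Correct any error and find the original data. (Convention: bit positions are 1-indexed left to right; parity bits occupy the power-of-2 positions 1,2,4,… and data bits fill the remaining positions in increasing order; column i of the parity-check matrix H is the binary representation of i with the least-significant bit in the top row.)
Syndrome s = H · r^T (mod 2), r = 0110100011101010110110111111011:
  s[0] = (1010101010101010101010101010101)·(0110100011101010110110111111011) mod 2 = 0+0+1+0+1+0+0+0+1+0+1+0+1+0+1+0+1+0+0+0+1+0+1+0+1+0+1+0+0+0+1 mod 2 = 0
  s[1] = (0110011001100110011001100110011)·(0110100011101010110110111111011) mod 2 = 0+1+1+0+0+0+0+0+0+1+1+0+0+0+1+0+0+1+0+0+0+0+1+0+0+1+1+0+0+1+1 mod 2 = 1
  s[2] = (0001111000011110000111100001111)·(0110100011101010110110111111011) mod 2 = 0+0+0+0+1+0+0+0+0+0+0+0+1+0+1+0+0+0+0+1+1+0+1+0+0+0+0+1+0+1+1 mod 2 = 1
  s[3] = (0000000111111110000000011111111)·(0110100011101010110110111111011) mod 2 = 0+0+0+0+0+0+0+0+1+1+1+0+1+0+1+0+0+0+0+0+0+0+0+1+1+1+1+1+0+1+1 mod 2 = 0
  s[4] = (0000000000000001111111111111111)·(0110100011101010110110111111011) mod 2 = 0+0+0+0+0+0+0+0+0+0+0+0+0+0+0+0+1+1+0+1+1+0+1+1+1+1+1+1+0+1+1 mod 2 = 0
Syndrome = 01100
Column 6 of H equals this syndrome → error at bit 6 (1-indexed).
Flip bit 6: 0110100011101010110110111111011 → 0110110011101010110110111111011
Extract data bits at positions {3,5,6,7,9,10,11,12,13,14,15,17,18,19,20,21,22,23,24,25,26,27,28,29,30,31}: 11101110101110110111111011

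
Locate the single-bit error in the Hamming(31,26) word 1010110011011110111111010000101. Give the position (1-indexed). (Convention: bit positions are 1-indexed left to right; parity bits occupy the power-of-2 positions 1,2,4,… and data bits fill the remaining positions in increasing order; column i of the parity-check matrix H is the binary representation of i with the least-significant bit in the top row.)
Syndrome s = H · r^T (mod 2), r = 1010110011011110111111010000101:
  s[0] = (1010101010101010101010101010101)·(1010110011011110111111010000101) mod 2 = 1+0+1+0+1+0+0+0+1+0+0+0+1+0+1+0+1+0+1+0+1+0+0+0+0+0+0+0+1+0+1 mod 2 = 1
  s[1] = (0110011001100110011001100110011)·(1010110011011110111111010000101) mod 2 = 0+0+1+0+0+1+0+0+0+1+0+0+0+1+1+0+0+1+1+0+0+1+0+0+0+0+0+0+0+0+1 mod 2 = 1
  s[2] = (0001111000011110000111100001111)·(1010110011011110111111010000101) mod 2 = 0+0+0+0+1+1+0+0+0+0+0+1+1+1+1+0+0+0+0+1+1+1+0+0+0+0+0+0+1+0+1 mod 2 = 1
  s[3] = (0000000111111110000000011111111)·(1010110011011110111111010000101) mod 2 = 0+0+0+0+0+0+0+0+1+1+0+1+1+1+1+0+0+0+0+0+0+0+0+1+0+0+0+0+1+0+1 mod 2 = 1
  s[4] = (0000000000000001111111111111111)·(1010110011011110111111010000101) mod 2 = 0+0+0+0+0+0+0+0+0+0+0+0+0+0+0+0+1+1+1+1+1+1+0+1+0+0+0+0+1+0+1 mod 2 = 1
Syndrome = 11111
Column i of H is the binary representation of i, so the syndrome is the binary index of the flipped bit.
Read s = 11111 with s[0] as LSB: 1·2^0 + 1·2^1 + 1·2^2 + 1·2^3 + 1·2^4 = 31.
Error is at bit position 31.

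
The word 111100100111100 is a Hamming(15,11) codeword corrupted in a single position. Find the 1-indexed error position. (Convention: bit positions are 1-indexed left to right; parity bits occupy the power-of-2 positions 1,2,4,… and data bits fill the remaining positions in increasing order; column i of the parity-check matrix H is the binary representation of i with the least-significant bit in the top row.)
Syndrome s = H · r^T (mod 2), r = 111100100111100:
  s[0] = (101010101010101)·(111100100111100) mod 2 = 1+0+1+0+0+0+1+0+0+0+1+0+1+0+0 mod 2 = 1
  s[1] = (011001100110011)·(111100100111100) mod 2 = 0+1+1+0+0+0+1+0+0+1+1+0+0+0+0 mod 2 = 1
  s[2] = (000111100001111)·(111100100111100) mod 2 = 0+0+0+1+0+0+1+0+0+0+0+1+1+0+0 mod 2 = 0
  s[3] = (000000011111111)·(111100100111100) mod 2 = 0+0+0+0+0+0+0+0+0+1+1+1+1+0+0 mod 2 = 0
Syndrome = 1100
Column i of H is the binary representation of i, so the syndrome is the binary index of the flipped bit.
Read s = 1100 with s[0] as LSB: 1·2^0 + 1·2^1 + 0·2^2 + 0·2^3 = 3.
Error is at bit position 3.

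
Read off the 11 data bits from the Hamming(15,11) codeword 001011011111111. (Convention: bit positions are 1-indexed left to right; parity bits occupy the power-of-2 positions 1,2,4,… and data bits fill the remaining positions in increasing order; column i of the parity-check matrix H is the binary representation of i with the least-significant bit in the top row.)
Parity bits occupy power-of-2 positions; data bits are at positions {3,5,6,7,9,10,11,12,13,14,15} (1-indexed).
Extract: c[3]=1 c[5]=1 c[6]=1 c[7]=0 c[9]=1 c[10]=1 c[11]=1 c[12]=1 c[13]=1 c[14]=1 c[15]=1
Data = 11101111111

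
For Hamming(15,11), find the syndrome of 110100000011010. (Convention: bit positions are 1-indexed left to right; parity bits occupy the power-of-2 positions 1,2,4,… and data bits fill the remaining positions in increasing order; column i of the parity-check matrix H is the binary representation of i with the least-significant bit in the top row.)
Syndrome s = H · r^T (mod 2), r = 110100000011010:
  s[0] = (101010101010101)·(110100000011010) mod 2 = 1+0+0+0+0+0+0+0+0+0+1+0+0+0+0 mod 2 = 0
  s[1] = (011001100110011)·(110100000011010) mod 2 = 0+1+0+0+0+0+0+0+0+0+1+0+0+1+0 mod 2 = 1
  s[2] = (000111100001111)·(110100000011010) mod 2 = 0+0+0+1+0+0+0+0+0+0+0+1+0+1+0 mod 2 = 1
  s[3] = (000000011111111)·(110100000011010) mod 2 = 0+0+0+0+0+0+0+0+0+0+1+1+0+1+0 mod 2 = 1
Syndrome = 0111
Non-zero syndrome: error at position 14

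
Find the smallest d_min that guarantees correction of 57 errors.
Correcting t errors requires d_min ≥ 2t + 1 = 2·57 + 1 = 115.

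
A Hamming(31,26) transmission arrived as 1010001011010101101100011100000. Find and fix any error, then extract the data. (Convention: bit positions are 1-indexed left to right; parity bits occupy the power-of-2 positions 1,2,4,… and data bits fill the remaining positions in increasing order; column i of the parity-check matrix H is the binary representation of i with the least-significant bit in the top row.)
Syndrome s = H · r^T (mod 2), r = 1010001011010101101100011100000:
  s[0] = (1010101010101010101010101010101)·(1010001011010101101100011100000) mod 2 = 1+0+1+0+0+0+1+0+1+0+0+0+0+0+0+0+1+0+1+0+0+0+0+0+1+0+0+0+0+0+0 mod 2 = 1
  s[1] = (0110011001100110011001100110011)·(1010001011010101101100011100000) mod 2 = 0+0+1+0+0+0+1+0+0+1+0+0+0+1+0+0+0+0+1+0+0+0+0+0+0+1+0+0+0+0+0 mod 2 = 0
  s[2] = (0001111000011110000111100001111)·(1010001011010101101100011100000) mod 2 = 0+0+0+0+0+0+1+0+0+0+0+1+0+1+0+0+0+0+0+1+0+0+0+0+0+0+0+0+0+0+0 mod 2 = 0
  s[3] = (0000000111111110000000011111111)·(1010001011010101101100011100000) mod 2 = 0+0+0+0+0+0+0+0+1+1+0+1+0+1+0+0+0+0+0+0+0+0+0+1+1+1+0+0+0+0+0 mod 2 = 1
  s[4] = (0000000000000001111111111111111)·(1010001011010101101100011100000) mod 2 = 0+0+0+0+0+0+0+0+0+0+0+0+0+0+0+1+1+0+1+1+0+0+0+1+1+1+0+0+0+0+0 mod 2 = 1
Syndrome = 10011
Column 25 of H equals this syndrome → error at bit 25 (1-indexed).
Flip bit 25: 1010001011010101101100011100000 → 1010001011010101101100010100000
Extract data bits at positions {3,5,6,7,9,10,11,12,13,14,15,17,18,19,20,21,22,23,24,25,26,27,28,29,30,31}: 10011101010101100010100000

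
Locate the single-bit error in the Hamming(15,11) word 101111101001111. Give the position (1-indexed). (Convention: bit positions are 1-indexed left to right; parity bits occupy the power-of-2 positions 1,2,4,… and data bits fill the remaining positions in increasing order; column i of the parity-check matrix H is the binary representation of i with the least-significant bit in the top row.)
Syndrome s = H · r^T (mod 2), r = 101111101001111:
  s[0] = (101010101010101)·(101111101001111) mod 2 = 1+0+1+0+1+0+1+0+1+0+0+0+1+0+1 mod 2 = 1
  s[1] = (011001100110011)·(101111101001111) mod 2 = 0+0+1+0+0+1+1+0+0+0+0+0+0+1+1 mod 2 = 1
  s[2] = (000111100001111)·(101111101001111) mod 2 = 0+0+0+1+1+1+1+0+0+0+0+1+1+1+1 mod 2 = 0
  s[3] = (000000011111111)·(101111101001111) mod 2 = 0+0+0+0+0+0+0+0+1+0+0+1+1+1+1 mod 2 = 1
Syndrome = 1101
Column i of H is the binary representation of i, so the syndrome is the binary index of the flipped bit.
Read s = 1101 with s[0] as LSB: 1·2^0 + 1·2^1 + 0·2^2 + 1·2^3 = 11.
Error is at bit position 11.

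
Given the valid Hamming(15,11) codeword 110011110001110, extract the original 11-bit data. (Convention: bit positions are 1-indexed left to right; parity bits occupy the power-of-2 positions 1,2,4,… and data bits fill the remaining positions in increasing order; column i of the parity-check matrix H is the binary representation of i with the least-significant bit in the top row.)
Parity bits occupy power-of-2 positions; data bits are at positions {3,5,6,7,9,10,11,12,13,14,15} (1-indexed).
Extract: c[3]=0 c[5]=1 c[6]=1 c[7]=1 c[9]=0 c[10]=0 c[11]=0 c[12]=1 c[13]=1 c[14]=1 c[15]=0
Data = 01110001110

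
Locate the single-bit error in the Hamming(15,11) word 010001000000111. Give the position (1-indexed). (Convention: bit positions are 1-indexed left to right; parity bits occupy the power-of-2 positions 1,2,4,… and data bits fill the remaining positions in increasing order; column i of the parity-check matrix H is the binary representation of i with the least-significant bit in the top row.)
Syndrome s = H · r^T (mod 2), r = 010001000000111:
  s[0] = (101010101010101)·(010001000000111) mod 2 = 0+0+0+0+0+0+0+0+0+0+0+0+1+0+1 mod 2 = 0
  s[1] = (011001100110011)·(010001000000111) mod 2 = 0+1+0+0+0+1+0+0+0+0+0+0+0+1+1 mod 2 = 0
  s[2] = (000111100001111)·(010001000000111) mod 2 = 0+0+0+0+0+1+0+0+0+0+0+0+1+1+1 mod 2 = 0
  s[3] = (000000011111111)·(010001000000111) mod 2 = 0+0+0+0+0+0+0+0+0+0+0+0+1+1+1 mod 2 = 1
Syndrome = 0001
Column i of H is the binary representation of i, so the syndrome is the binary index of the flipped bit.
Read s = 0001 with s[0] as LSB: 0·2^0 + 0·2^1 + 0·2^2 + 1·2^3 = 8.
Error is at bit position 8.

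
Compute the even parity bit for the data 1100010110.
Sum of data bits: 1+1+0+0+0+1+0+1+1+0 = 5.
5 mod 2 = 1, so parity bit = 1.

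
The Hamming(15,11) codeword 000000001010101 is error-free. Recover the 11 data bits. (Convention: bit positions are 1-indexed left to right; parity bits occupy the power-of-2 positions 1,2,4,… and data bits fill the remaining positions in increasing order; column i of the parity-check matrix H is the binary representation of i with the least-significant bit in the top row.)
Parity bits occupy power-of-2 positions; data bits are at positions {3,5,6,7,9,10,11,12,13,14,15} (1-indexed).
Extract: c[3]=0 c[5]=0 c[6]=0 c[7]=0 c[9]=1 c[10]=0 c[11]=1 c[12]=0 c[13]=1 c[14]=0 c[15]=1
Data = 00001010101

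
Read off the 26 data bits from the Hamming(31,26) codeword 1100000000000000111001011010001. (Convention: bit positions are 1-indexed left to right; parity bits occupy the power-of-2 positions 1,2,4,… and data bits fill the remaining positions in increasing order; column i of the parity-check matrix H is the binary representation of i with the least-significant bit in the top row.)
Parity bits occupy power-of-2 positions; data bits are at positions {3,5,6,7,9,10,11,12,13,14,15,17,18,19,20,21,22,23,24,25,26,27,28,29,30,31} (1-indexed).
Extract: c[3]=0 c[5]=0 c[6]=0 c[7]=0 c[9]=0 c[10]=0 c[11]=0 c[12]=0 c[13]=0 c[14]=0 c[15]=0 c[17]=1 c[18]=1 c[19]=1 c[20]=0 c[21]=0 c[22]=1 c[23]=0 c[24]=1 c[25]=1 c[26]=0 c[27]=1 c[28]=0 c[29]=0 c[30]=0 c[31]=1
Data = 00000000000111001011010001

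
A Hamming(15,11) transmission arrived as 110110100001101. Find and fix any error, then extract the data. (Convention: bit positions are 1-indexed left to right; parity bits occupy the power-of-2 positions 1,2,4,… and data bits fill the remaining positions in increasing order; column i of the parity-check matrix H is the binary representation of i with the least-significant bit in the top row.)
Syndrome s = H · r^T (mod 2), r = 110110100001101:
  s[0] = (101010101010101)·(110110100001101) mod 2 = 1+0+0+0+1+0+1+0+0+0+0+0+1+0+1 mod 2 = 1
  s[1] = (011001100110011)·(110110100001101) mod 2 = 0+1+0+0+0+0+1+0+0+0+0+0+0+0+1 mod 2 = 1
  s[2] = (000111100001111)·(110110100001101) mod 2 = 0+0+0+1+1+0+1+0+0+0+0+1+1+0+1 mod 2 = 0
  s[3] = (000000011111111)·(110110100001101) mod 2 = 0+0+0+0+0+0+0+0+0+0+0+1+1+0+1 mod 2 = 1
Syndrome = 1101
Column 11 of H equals this syndrome → error at bit 11 (1-indexed).
Flip bit 11: 110110100001101 → 110110100011101
Extract data bits at positions {3,5,6,7,9,10,11,12,13,14,15}: 01010011101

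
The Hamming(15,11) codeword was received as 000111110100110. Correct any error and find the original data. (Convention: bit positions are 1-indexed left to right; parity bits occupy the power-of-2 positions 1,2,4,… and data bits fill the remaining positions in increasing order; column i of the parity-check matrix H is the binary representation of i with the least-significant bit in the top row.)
Syndrome s = H · r^T (mod 2), r = 000111110100110:
  s[0] = (101010101010101)·(000111110100110) mod 2 = 0+0+0+0+1+0+1+0+0+0+0+0+1+0+0 mod 2 = 1
  s[1] = (011001100110011)·(000111110100110) mod 2 = 0+0+0+0+0+1+1+0+0+1+0+0+0+1+0 mod 2 = 0
  s[2] = (000111100001111)·(000111110100110) mod 2 = 0+0+0+1+1+1+1+0+0+0+0+0+1+1+0 mod 2 = 0
  s[3] = (000000011111111)·(000111110100110) mod 2 = 0+0+0+0+0+0+0+1+0+1+0+0+1+1+0 mod 2 = 0
Syndrome = 1000
Column 1 of H equals this syndrome → error at bit 1 (1-indexed).
Flip bit 1: 000111110100110 → 100111110100110
Extract data bits at positions {3,5,6,7,9,10,11,12,13,14,15}: 01110100110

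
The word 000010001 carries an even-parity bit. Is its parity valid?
Sum of all bits: 0+0+0+0+1+0+0+0+1 = 2; 2 mod 2 = 0. Result is 0 → valid parity.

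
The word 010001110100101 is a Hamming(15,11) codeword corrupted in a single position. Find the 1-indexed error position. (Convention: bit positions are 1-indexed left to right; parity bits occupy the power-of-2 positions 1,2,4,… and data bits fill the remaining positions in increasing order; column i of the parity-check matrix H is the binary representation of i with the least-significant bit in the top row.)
Syndrome s = H · r^T (mod 2), r = 010001110100101:
  s[0] = (101010101010101)·(010001110100101) mod 2 = 0+0+0+0+0+0+1+0+0+0+0+0+1+0+1 mod 2 = 1
  s[1] = (011001100110011)·(010001110100101) mod 2 = 0+1+0+0+0+1+1+0+0+1+0+0+0+0+1 mod 2 = 1
  s[2] = (000111100001111)·(010001110100101) mod 2 = 0+0+0+0+0+1+1+0+0+0+0+0+1+0+1 mod 2 = 0
  s[3] = (000000011111111)·(010001110100101) mod 2 = 0+0+0+0+0+0+0+1+0+1+0+0+1+0+1 mod 2 = 0
Syndrome = 1100
Column i of H is the binary representation of i, so the syndrome is the binary index of the flipped bit.
Read s = 1100 with s[0] as LSB: 1·2^0 + 1·2^1 + 0·2^2 + 0·2^3 = 3.
Error is at bit position 3.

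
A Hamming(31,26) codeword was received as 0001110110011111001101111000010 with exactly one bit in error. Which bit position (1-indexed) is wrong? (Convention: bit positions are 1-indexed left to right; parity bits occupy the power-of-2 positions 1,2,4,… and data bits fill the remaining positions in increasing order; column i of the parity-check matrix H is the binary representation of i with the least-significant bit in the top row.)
Syndrome s = H · r^T (mod 2), r = 0001110110011111001101111000010:
  s[0] = (1010101010101010101010101010101)·(0001110110011111001101111000010) mod 2 = 0+0+0+0+1+0+0+0+1+0+0+0+1+0+1+0+0+0+1+0+0+0+1+0+1+0+0+0+0+0+0 mod 2 = 1
  s[1] = (0110011001100110011001100110011)·(0001110110011111001101111000010) mod 2 = 0+0+0+0+0+1+0+0+0+0+0+0+0+1+1+0+0+0+1+0+0+1+1+0+0+0+0+0+0+1+0 mod 2 = 1
  s[2] = (0001111000011110000111100001111)·(0001110110011111001101111000010) mod 2 = 0+0+0+1+1+1+0+0+0+0+0+1+1+1+1+0+0+0+0+1+0+1+1+0+0+0+0+0+0+1+0 mod 2 = 1
  s[3] = (0000000111111110000000011111111)·(0001110110011111001101111000010) mod 2 = 0+0+0+0+0+0+0+1+1+0+0+1+1+1+1+0+0+0+0+0+0+0+0+1+1+0+0+0+0+1+0 mod 2 = 1
  s[4] = (0000000000000001111111111111111)·(0001110110011111001101111000010) mod 2 = 0+0+0+0+0+0+0+0+0+0+0+0+0+0+0+1+0+0+1+1+0+1+1+1+1+0+0+0+0+1+0 mod 2 = 0
Syndrome = 11110
Column i of H is the binary representation of i, so the syndrome is the binary index of the flipped bit.
Read s = 11110 with s[0] as LSB: 1·2^0 + 1·2^1 + 1·2^2 + 1·2^3 + 0·2^4 = 15.
Error is at bit position 15.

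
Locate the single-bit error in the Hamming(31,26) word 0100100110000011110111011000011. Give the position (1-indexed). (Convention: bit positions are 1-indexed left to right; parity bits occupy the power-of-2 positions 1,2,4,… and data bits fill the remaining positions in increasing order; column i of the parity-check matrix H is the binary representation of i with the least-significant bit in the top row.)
Syndrome s = H · r^T (mod 2), r = 0100100110000011110111011000011:
  s[0] = (1010101010101010101010101010101)·(0100100110000011110111011000011) mod 2 = 0+0+0+0+1+0+0+0+1+0+0+0+0+0+1+0+1+0+0+0+1+0+0+0+1+0+0+0+0+0+1 mod 2 = 1
  s[1] = (0110011001100110011001100110011)·(0100100110000011110111011000011) mod 2 = 0+1+0+0+0+0+0+0+0+0+0+0+0+0+1+0+0+1+0+0+0+1+0+0+0+0+0+0+0+1+1 mod 2 = 0
  s[2] = (0001111000011110000111100001111)·(0100100110000011110111011000011) mod 2 = 0+0+0+0+1+0+0+0+0+0+0+0+0+0+1+0+0+0+0+1+1+1+0+0+0+0+0+0+0+1+1 mod 2 = 1
  s[3] = (0000000111111110000000011111111)·(0100100110000011110111011000011) mod 2 = 0+0+0+0+0+0+0+1+1+0+0+0+0+0+1+0+0+0+0+0+0+0+0+1+1+0+0+0+0+1+1 mod 2 = 1
  s[4] = (0000000000000001111111111111111)·(0100100110000011110111011000011) mod 2 = 0+0+0+0+0+0+0+0+0+0+0+0+0+0+0+1+1+1+0+1+1+1+0+1+1+0+0+0+0+1+1 mod 2 = 0
Syndrome = 10110
Column i of H is the binary representation of i, so the syndrome is the binary index of the flipped bit.
Read s = 10110 with s[0] as LSB: 1·2^0 + 0·2^1 + 1·2^2 + 1·2^3 + 0·2^4 = 13.
Error is at bit position 13.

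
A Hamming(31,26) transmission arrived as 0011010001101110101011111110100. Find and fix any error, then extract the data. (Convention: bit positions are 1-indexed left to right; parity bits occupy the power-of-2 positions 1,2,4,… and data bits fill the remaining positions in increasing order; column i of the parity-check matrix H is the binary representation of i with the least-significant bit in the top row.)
Syndrome s = H · r^T (mod 2), r = 0011010001101110101011111110100:
  s[0] = (1010101010101010101010101010101)·(0011010001101110101011111110100) mod 2 = 0+0+1+0+0+0+0+0+0+0+1+0+1+0+1+0+1+0+1+0+1+0+1+0+1+0+1+0+1+0+0 mod 2 = 1
  s[1] = (0110011001100110011001100110011)·(0011010001101110101011111110100) mod 2 = 0+0+1+0+0+1+0+0+0+1+1+0+0+1+1+0+0+0+1+0+0+1+1+0+0+1+1+0+0+0+0 mod 2 = 1
  s[2] = (0001111000011110000111100001111)·(0011010001101110101011111110100) mod 2 = 0+0+0+1+0+1+0+0+0+0+0+0+1+1+1+0+0+0+0+0+1+1+1+0+0+0+0+0+1+0+0 mod 2 = 1
  s[3] = (0000000111111110000000011111111)·(0011010001101110101011111110100) mod 2 = 0+0+0+0+0+0+0+0+0+1+1+0+1+1+1+0+0+0+0+0+0+0+0+1+1+1+1+0+1+0+0 mod 2 = 0
  s[4] = (0000000000000001111111111111111)·(0011010001101110101011111110100) mod 2 = 0+0+0+0+0+0+0+0+0+0+0+0+0+0+0+0+1+0+1+0+1+1+1+1+1+1+1+0+1+0+0 mod 2 = 0
Syndrome = 11100
Column 7 of H equals this syndrome → error at bit 7 (1-indexed).
Flip bit 7: 0011010001101110101011111110100 → 0011011001101110101011111110100
Extract data bits at positions {3,5,6,7,9,10,11,12,13,14,15,17,18,19,20,21,22,23,24,25,26,27,28,29,30,31}: 10110110111101011111110100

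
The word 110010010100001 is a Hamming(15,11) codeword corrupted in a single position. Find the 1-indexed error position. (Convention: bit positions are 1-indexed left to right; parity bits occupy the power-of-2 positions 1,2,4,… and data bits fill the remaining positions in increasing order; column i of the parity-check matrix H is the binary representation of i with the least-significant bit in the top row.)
Syndrome s = H · r^T (mod 2), r = 110010010100001:
  s[0] = (101010101010101)·(110010010100001) mod 2 = 1+0+0+0+1+0+0+0+0+0+0+0+0+0+1 mod 2 = 1
  s[1] = (011001100110011)·(110010010100001) mod 2 = 0+1+0+0+0+0+0+0+0+1+0+0+0+0+1 mod 2 = 1
  s[2] = (000111100001111)·(110010010100001) mod 2 = 0+0+0+0+1+0+0+0+0+0+0+0+0+0+1 mod 2 = 0
  s[3] = (000000011111111)·(110010010100001) mod 2 = 0+0+0+0+0+0+0+1+0+1+0+0+0+0+1 mod 2 = 1
Syndrome = 1101
Column i of H is the binary representation of i, so the syndrome is the binary index of the flipped bit.
Read s = 1101 with s[0] as LSB: 1·2^0 + 1·2^1 + 0·2^2 + 1·2^3 = 11.
Error is at bit position 11.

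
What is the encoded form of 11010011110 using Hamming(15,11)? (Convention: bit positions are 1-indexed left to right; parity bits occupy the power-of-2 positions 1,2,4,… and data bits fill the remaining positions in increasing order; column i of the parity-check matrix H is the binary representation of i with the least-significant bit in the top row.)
Codeword c = d · G (mod 2), d = 11010011110:
  c[0] = d·G[:,0] = (11010011110)·(11011010101) mod 2 = 1+1+0+1+0+0+1+0+1+0+0 mod 2 = 1
  c[1] = d·G[:,1] = (11010011110)·(10110110011) mod 2 = 1+0+0+1+0+0+1+0+0+1+0 mod 2 = 0
  c[2] = d·G[:,2] = (11010011110)·(10000000000) mod 2 = 1+0+0+0+0+0+0+0+0+0+0 mod 2 = 1
  c[3] = d·G[:,3] = (11010011110)·(01110001111) mod 2 = 0+1+0+1+0+0+0+1+1+1+0 mod 2 = 1
  c[4] = d·G[:,4] = (11010011110)·(01000000000) mod 2 = 0+1+0+0+0+0+0+0+0+0+0 mod 2 = 1
  c[5] = d·G[:,5] = (11010011110)·(00100000000) mod 2 = 0+0+0+0+0+0+0+0+0+0+0 mod 2 = 0
  c[6] = d·G[:,6] = (11010011110)·(00010000000) mod 2 = 0+0+0+1+0+0+0+0+0+0+0 mod 2 = 1
  c[7] = d·G[:,7] = (11010011110)·(00001111111) mod 2 = 0+0+0+0+0+0+1+1+1+1+0 mod 2 = 0
  c[8] = d·G[:,8] = (11010011110)·(00001000000) mod 2 = 0+0+0+0+0+0+0+0+0+0+0 mod 2 = 0
  c[9] = d·G[:,9] = (11010011110)·(00000100000) mod 2 = 0+0+0+0+0+0+0+0+0+0+0 mod 2 = 0
  c[10] = d·G[:,10] = (11010011110)·(00000010000) mod 2 = 0+0+0+0+0+0+1+0+0+0+0 mod 2 = 1
  c[11] = d·G[:,11] = (11010011110)·(00000001000) mod 2 = 0+0+0+0+0+0+0+1+0+0+0 mod 2 = 1
  c[12] = d·G[:,12] = (11010011110)·(00000000100) mod 2 = 0+0+0+0+0+0+0+0+1+0+0 mod 2 = 1
  c[13] = d·G[:,13] = (11010011110)·(00000000010) mod 2 = 0+0+0+0+0+0+0+0+0+1+0 mod 2 = 1
  c[14] = d·G[:,14] = (11010011110)·(00000000001) mod 2 = 0+0+0+0+0+0+0+0+0+0+0 mod 2 = 0
Codeword = 101110100011110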